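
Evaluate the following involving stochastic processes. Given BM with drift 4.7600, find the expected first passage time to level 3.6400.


Expected first passage time = a/mu
= 3.6400/4.7600
= 0.7647

0.7647


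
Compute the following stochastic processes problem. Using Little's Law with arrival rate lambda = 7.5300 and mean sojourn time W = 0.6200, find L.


Little's Law: L = lambda * W
= 7.5300 * 0.6200
= 4.6686

4.6686


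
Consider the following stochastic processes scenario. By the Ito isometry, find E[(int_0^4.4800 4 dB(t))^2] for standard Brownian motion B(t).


By Ito isometry: E[(int f dB)^2] = int f^2 dt
= 4^2 * 4.4800
= 16 * 4.4800 = 71.6800

71.6800


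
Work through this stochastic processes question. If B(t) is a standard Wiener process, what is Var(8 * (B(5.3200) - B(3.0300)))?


Var(alpha*(B(t)-B(s))) = alpha^2 * (t-s)
= 8^2 * (5.3200 - 3.0300)
= 64 * 2.2900
= 146.5600

146.5600


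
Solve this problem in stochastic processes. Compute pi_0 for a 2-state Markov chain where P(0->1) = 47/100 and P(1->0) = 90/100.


Stationary distribution: pi_0 = p10/(p01+p10), pi_1 = p01/(p01+p10)
p01 = 0.4700, p10 = 0.9000
pi_0 = 0.6569

0.6569


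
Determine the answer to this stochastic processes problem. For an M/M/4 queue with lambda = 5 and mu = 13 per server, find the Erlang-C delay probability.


a = lambda/mu = 0.3846
rho = a/c = 0.0962
Erlang-C formula applied:
C(c,a) = 6.8669e-04

6.8669e-04


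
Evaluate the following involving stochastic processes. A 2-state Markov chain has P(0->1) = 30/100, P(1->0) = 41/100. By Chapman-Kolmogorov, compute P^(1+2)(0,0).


P^3 = P^1 * P^2
Computing via matrix multiplication of the transition matrix.
Entry (0,0) of P^3 = 0.5878

0.5878


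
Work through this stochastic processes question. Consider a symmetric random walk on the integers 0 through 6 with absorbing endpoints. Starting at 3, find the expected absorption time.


For symmetric RW on 0,...,N with absorbing barriers, E(i) = i*(N-i)
E(3) = 3 * 3 = 9

9


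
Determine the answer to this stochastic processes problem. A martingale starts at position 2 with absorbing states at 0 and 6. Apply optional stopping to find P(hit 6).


By optional stopping theorem: E(M at tau) = M(0) = 2
P(hit 6)*6 + P(hit 0)*0 = 2
P(hit 6) = (2 - 0)/(6 - 0) = 1/3 = 0.3333

0.3333


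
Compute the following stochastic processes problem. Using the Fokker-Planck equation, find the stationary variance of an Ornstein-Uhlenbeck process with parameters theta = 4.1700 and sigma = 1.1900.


Stationary variance = sigma^2 / (2*theta)
= 1.1900^2 / (2*4.1700)
= 1.4161 / 8.3400
= 0.1698

0.1698


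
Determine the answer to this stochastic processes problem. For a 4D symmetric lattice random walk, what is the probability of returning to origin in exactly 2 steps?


P(return in 2 steps) = P(reverse first step) = 1/(2d)
= 1/8
= 0.1250

0.1250


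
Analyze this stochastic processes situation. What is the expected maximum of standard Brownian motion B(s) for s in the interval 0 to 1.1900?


E(max B(s)) = sqrt(2t/pi)
= sqrt(2*1.1900/pi)
= sqrt(0.7576)
= 0.8704

0.8704


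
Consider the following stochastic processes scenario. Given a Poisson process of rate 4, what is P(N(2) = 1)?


P(N(t)=k) = (lambda*t)^k * exp(-lambda*t) / k!
lambda*t = 8
= 8^1 * exp(-8) / 1!
= 8 * 3.3546e-04 / 1
= 0.0027

0.0027


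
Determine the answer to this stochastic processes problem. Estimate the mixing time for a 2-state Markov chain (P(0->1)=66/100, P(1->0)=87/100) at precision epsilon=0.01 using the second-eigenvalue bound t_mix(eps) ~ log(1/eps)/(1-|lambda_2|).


lambda_2 = |1 - p01 - p10| = |1 - 0.6600 - 0.8700| = 0.5300
t_mix ~ log(1/eps)/(1 - |lambda_2|)
= log(100)/(1 - 0.5300) = 4.6052/0.4700
= 9.7982

9.7982


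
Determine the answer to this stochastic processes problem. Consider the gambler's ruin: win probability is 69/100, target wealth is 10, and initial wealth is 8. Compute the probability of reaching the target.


Gambler's ruin formula:
r = q/p = 0.3100/0.6900 = 0.4493
P(win) = (1 - r^i)/(1 - r^N)
= (1 - 0.4493^8)/(1 - 0.4493^10)
= 0.9987

0.9987


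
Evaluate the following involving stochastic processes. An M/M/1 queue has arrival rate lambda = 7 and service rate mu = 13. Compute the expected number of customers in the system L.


rho = 7/13 = 0.5385
L = rho/(1-rho)
= 0.5385/0.4615
= 1.1667

1.1667


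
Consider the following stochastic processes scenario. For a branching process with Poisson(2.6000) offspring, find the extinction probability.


Since mu = 2.6000 > 1, extinction prob q < 1.
Solve s = exp(mu*(s-1)) iteratively.
q = 0.0951

0.0951


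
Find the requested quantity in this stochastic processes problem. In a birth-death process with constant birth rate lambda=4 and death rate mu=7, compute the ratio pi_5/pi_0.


For birth-death process, pi_n/pi_0 = (lambda/mu)^n
= (4/7)^5
= 0.0609

0.0609


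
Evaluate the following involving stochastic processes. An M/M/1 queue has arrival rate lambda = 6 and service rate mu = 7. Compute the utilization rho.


rho = lambda/mu
= 6/7
= 0.8571

0.8571


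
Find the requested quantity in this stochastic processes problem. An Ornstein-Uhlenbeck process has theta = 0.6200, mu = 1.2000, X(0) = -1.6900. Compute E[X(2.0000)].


E[X(t)] = mu + (X(0) - mu)*exp(-theta*t)
= 1.2000 + (-1.6900 - 1.2000)*exp(-0.6200*2.0000)
= 1.2000 + -2.8900 * 0.2894
= 0.3637

0.3637


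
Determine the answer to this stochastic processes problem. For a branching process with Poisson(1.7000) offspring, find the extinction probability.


Since mu = 1.7000 > 1, extinction prob q < 1.
Solve s = exp(mu*(s-1)) iteratively.
q = 0.3088

0.3088


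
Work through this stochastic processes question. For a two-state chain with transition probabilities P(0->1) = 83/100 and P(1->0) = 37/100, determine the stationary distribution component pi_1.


Stationary distribution: pi_0 = p10/(p01+p10), pi_1 = p01/(p01+p10)
p01 = 0.8300, p10 = 0.3700
pi_1 = 0.6917

0.6917


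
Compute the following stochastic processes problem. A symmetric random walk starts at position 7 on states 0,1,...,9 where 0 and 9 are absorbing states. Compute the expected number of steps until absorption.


For symmetric RW on 0,...,N with absorbing barriers, E(i) = i*(N-i)
E(7) = 7 * 2 = 14

14


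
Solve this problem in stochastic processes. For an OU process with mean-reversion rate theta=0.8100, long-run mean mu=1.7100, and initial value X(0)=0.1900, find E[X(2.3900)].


E[X(t)] = mu + (X(0) - mu)*exp(-theta*t)
= 1.7100 + (0.1900 - 1.7100)*exp(-0.8100*2.3900)
= 1.7100 + -1.5200 * 0.1443
= 1.4907

1.4907


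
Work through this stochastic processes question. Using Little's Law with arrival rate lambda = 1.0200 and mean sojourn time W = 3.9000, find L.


Little's Law: L = lambda * W
= 1.0200 * 3.9000
= 3.9780

3.9780


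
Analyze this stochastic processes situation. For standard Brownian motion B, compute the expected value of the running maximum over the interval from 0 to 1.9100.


E(max B(s)) = sqrt(2t/pi)
= sqrt(2*1.9100/pi)
= sqrt(1.2159)
= 1.1027

1.1027


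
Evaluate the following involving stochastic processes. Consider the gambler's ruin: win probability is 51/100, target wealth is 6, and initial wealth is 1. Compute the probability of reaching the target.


Gambler's ruin formula:
r = q/p = 0.4900/0.5100 = 0.9608
P(win) = (1 - r^i)/(1 - r^N)
= (1 - 0.9608^1)/(1 - 0.9608^6)
= 0.1838

0.1838


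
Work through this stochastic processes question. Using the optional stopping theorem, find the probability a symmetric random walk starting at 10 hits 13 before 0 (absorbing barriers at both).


By optional stopping theorem: E(M at tau) = M(0) = 10
P(hit 13)*13 + P(hit 0)*0 = 10
P(hit 13) = (10 - 0)/(13 - 0) = 10/13 = 0.7692

0.7692


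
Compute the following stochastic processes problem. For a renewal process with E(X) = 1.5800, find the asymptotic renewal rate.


Long-run renewal rate = 1/E(X)
= 1/1.5800
= 0.6329

0.6329


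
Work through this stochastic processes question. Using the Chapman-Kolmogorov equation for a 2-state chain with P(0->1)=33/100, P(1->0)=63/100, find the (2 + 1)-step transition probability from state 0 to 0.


P^3 = P^2 * P^1
Computing via matrix multiplication of the transition matrix.
Entry (0,0) of P^3 = 0.6563

0.6563


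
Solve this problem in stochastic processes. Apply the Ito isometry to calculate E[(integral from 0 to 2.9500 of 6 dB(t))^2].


By Ito isometry: E[(int f dB)^2] = int f^2 dt
= 6^2 * 2.9500
= 36 * 2.9500 = 106.2000

106.2000


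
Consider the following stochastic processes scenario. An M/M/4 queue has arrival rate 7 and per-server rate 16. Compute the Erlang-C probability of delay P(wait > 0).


a = lambda/mu = 0.4375
rho = a/c = 0.1094
Erlang-C formula applied:
C(c,a) = 0.0011

0.0011


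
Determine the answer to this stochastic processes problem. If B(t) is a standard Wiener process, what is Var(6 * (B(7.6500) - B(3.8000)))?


Var(alpha*(B(t)-B(s))) = alpha^2 * (t-s)
= 6^2 * (7.6500 - 3.8000)
= 36 * 3.8500
= 138.6000

138.6000


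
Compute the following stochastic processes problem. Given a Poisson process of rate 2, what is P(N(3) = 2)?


P(N(t)=k) = (lambda*t)^k * exp(-lambda*t) / k!
lambda*t = 6
= 6^2 * exp(-6) / 2!
= 36 * 0.0025 / 2
= 0.0446

0.0446


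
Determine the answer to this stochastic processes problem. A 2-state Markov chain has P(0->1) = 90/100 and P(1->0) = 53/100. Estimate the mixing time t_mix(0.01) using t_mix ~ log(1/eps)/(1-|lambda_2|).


lambda_2 = |1 - p01 - p10| = |1 - 0.9000 - 0.5300| = 0.4300
t_mix ~ log(1/eps)/(1 - |lambda_2|)
= log(100)/(1 - 0.4300) = 4.6052/0.5700
= 8.0792

8.0792


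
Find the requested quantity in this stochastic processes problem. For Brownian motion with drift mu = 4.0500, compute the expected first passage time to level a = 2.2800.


Expected first passage time = a/mu
= 2.2800/4.0500
= 0.5630

0.5630


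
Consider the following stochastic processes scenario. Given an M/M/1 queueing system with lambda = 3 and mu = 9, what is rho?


rho = lambda/mu
= 3/9
= 0.3333

0.3333


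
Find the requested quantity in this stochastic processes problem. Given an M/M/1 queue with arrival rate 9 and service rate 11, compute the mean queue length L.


rho = 9/11 = 0.8182
L = rho/(1-rho)
= 0.8182/0.1818
= 4.5000

4.5000


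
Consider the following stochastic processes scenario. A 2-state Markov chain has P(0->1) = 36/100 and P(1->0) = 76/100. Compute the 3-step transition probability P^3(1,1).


Computing P^3 by matrix multiplication.
P = [[0.6400, 0.3600], [0.7600, 0.2400]]
After raising P to the power 3:
P^3(1,1) = 0.3203

0.3203


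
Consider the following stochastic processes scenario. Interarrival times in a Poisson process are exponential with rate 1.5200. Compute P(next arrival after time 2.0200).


P(X > t) = exp(-lambda * t)
= exp(-1.5200 * 2.0200)
= exp(-3.0704) = 0.0464

0.0464


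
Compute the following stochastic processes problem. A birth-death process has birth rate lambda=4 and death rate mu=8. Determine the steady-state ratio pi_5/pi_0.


For birth-death process, pi_n/pi_0 = (lambda/mu)^n
= (4/8)^5
= 0.0312

0.0312


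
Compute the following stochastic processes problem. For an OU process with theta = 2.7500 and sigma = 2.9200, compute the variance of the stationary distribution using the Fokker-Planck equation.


Stationary variance = sigma^2 / (2*theta)
= 2.9200^2 / (2*2.7500)
= 8.5264 / 5.5000
= 1.5503

1.5503


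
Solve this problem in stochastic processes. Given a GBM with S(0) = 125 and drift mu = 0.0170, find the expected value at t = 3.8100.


E[S(t)] = S(0) * exp(mu * t)
= 125 * exp(0.0170 * 3.8100)
= 125 * 1.0669
= 133.3642

133.3642


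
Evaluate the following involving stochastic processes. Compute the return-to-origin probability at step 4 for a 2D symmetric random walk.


P = C(4,2)^2 / 4^4
= 6^2 / 256
= 36 / 256
= 0.1406

0.1406


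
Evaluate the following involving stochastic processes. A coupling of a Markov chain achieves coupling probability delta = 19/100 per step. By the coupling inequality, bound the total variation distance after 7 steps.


TV distance bound <= (1-delta)^n
= (1 - 0.1900)^7
= 0.8100^7
= 0.2288

0.2288


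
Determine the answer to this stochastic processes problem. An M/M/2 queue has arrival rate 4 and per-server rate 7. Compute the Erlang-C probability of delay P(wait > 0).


a = lambda/mu = 0.5714
rho = a/c = 0.2857
Erlang-C formula applied:
C(c,a) = 0.1270

0.1270


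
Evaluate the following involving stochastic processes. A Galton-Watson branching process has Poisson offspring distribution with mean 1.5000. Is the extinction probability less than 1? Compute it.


Since mu = 1.5000 > 1, extinction prob q < 1.
Solve s = exp(mu*(s-1)) iteratively.
q = 0.4172

0.4172


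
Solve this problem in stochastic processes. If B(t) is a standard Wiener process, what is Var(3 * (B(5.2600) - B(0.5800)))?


Var(alpha*(B(t)-B(s))) = alpha^2 * (t-s)
= 3^2 * (5.2600 - 0.5800)
= 9 * 4.6800
= 42.1200

42.1200


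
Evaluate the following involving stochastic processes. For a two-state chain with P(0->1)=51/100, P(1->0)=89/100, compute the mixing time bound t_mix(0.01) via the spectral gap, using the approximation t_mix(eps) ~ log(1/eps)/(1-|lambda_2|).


lambda_2 = |1 - p01 - p10| = |1 - 0.5100 - 0.8900| = 0.4000
t_mix ~ log(1/eps)/(1 - |lambda_2|)
= log(100)/(1 - 0.4000) = 4.6052/0.6000
= 7.6753

7.6753


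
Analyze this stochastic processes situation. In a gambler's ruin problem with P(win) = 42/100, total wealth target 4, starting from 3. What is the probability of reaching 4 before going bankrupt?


Gambler's ruin formula:
r = q/p = 0.5800/0.4200 = 1.3810
P(win) = (1 - r^i)/(1 - r^N)
= (1 - 1.3810^3)/(1 - 1.3810^4)
= 0.6195

0.6195


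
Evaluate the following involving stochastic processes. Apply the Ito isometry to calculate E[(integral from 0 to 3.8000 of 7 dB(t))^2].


By Ito isometry: E[(int f dB)^2] = int f^2 dt
= 7^2 * 3.8000
= 49 * 3.8000 = 186.2000

186.2000


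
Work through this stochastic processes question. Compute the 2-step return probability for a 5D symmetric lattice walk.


P(return in 2 steps) = P(reverse first step) = 1/(2d)
= 1/10
= 0.1000

0.1000


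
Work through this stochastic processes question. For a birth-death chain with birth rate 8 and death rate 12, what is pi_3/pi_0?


For birth-death process, pi_n/pi_0 = (lambda/mu)^n
= (8/12)^3
= 0.2963

0.2963


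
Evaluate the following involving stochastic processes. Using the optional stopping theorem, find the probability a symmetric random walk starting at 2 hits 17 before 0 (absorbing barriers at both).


By optional stopping theorem: E(M at tau) = M(0) = 2
P(hit 17)*17 + P(hit 0)*0 = 2
P(hit 17) = (2 - 0)/(17 - 0) = 2/17 = 0.1176

0.1176


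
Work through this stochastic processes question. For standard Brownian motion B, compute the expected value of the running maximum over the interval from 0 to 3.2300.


E(max B(s)) = sqrt(2t/pi)
= sqrt(2*3.2300/pi)
= sqrt(2.0563)
= 1.4340

1.4340


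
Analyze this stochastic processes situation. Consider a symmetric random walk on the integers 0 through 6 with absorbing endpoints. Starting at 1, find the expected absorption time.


For symmetric RW on 0,...,N with absorbing barriers, E(i) = i*(N-i)
E(1) = 1 * 5 = 5

5


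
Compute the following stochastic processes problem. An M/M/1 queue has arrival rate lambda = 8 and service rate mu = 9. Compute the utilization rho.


rho = lambda/mu
= 8/9
= 0.8889

0.8889


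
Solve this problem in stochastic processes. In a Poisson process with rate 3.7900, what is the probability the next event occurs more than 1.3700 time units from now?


P(X > t) = exp(-lambda * t)
= exp(-3.7900 * 1.3700)
= exp(-5.1923) = 0.0056

0.0056


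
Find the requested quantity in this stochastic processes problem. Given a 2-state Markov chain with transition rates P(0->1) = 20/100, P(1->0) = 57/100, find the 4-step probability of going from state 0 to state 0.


Computing P^4 by matrix multiplication.
P = [[0.8000, 0.2000], [0.5700, 0.4300]]
After raising P to the power 4:
P^4(0,0) = 0.7410

0.7410


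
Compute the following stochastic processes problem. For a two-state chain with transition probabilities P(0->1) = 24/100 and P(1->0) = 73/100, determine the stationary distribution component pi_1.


Stationary distribution: pi_0 = p10/(p01+p10), pi_1 = p01/(p01+p10)
p01 = 0.2400, p10 = 0.7300
pi_1 = 0.2474

0.2474


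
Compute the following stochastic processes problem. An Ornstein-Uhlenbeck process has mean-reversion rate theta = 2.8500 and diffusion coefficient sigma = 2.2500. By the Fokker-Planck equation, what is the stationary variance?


Stationary variance = sigma^2 / (2*theta)
= 2.2500^2 / (2*2.8500)
= 5.0625 / 5.7000
= 0.8882

0.8882


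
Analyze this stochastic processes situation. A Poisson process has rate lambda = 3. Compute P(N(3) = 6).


P(N(t)=k) = (lambda*t)^k * exp(-lambda*t) / k!
lambda*t = 9
= 9^6 * exp(-9) / 6!
= 531441 * 1.2341e-04 / 720
= 0.0911

0.0911


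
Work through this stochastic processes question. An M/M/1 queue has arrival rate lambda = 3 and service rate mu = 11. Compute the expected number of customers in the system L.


rho = 3/11 = 0.2727
L = rho/(1-rho)
= 0.2727/0.7273
= 0.3750

0.3750


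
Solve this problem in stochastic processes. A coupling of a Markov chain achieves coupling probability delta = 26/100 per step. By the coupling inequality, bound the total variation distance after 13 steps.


TV distance bound <= (1-delta)^n
= (1 - 0.2600)^13
= 0.7400^13
= 0.0200

0.0200


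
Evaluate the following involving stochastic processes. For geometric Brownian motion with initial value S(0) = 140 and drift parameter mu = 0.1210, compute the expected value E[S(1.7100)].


E[S(t)] = S(0) * exp(mu * t)
= 140 * exp(0.1210 * 1.7100)
= 140 * 1.2299
= 172.1821

172.1821


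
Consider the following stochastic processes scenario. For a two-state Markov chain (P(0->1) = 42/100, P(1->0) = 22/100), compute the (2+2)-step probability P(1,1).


P^4 = P^2 * P^2
Computing via matrix multiplication of the transition matrix.
Entry (1,1) of P^4 = 0.6620

0.6620


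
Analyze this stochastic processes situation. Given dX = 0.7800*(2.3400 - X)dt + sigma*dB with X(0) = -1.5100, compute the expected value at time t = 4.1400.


E[X(t)] = mu + (X(0) - mu)*exp(-theta*t)
= 2.3400 + (-1.5100 - 2.3400)*exp(-0.7800*4.1400)
= 2.3400 + -3.8500 * 0.0396
= 2.1876

2.1876


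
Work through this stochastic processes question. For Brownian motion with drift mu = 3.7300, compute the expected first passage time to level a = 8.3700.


Expected first passage time = a/mu
= 8.3700/3.7300
= 2.2440

2.2440


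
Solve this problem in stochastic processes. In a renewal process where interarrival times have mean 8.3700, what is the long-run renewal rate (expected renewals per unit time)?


Long-run renewal rate = 1/E(X)
= 1/8.3700
= 0.1195

0.1195


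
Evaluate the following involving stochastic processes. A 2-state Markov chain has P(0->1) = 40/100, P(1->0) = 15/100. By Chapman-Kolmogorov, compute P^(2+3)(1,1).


P^5 = P^2 * P^3
Computing via matrix multiplication of the transition matrix.
Entry (1,1) of P^5 = 0.7323

0.7323


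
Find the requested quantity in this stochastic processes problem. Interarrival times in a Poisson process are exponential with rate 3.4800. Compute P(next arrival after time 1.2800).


P(X > t) = exp(-lambda * t)
= exp(-3.4800 * 1.2800)
= exp(-4.4544) = 0.0116

0.0116


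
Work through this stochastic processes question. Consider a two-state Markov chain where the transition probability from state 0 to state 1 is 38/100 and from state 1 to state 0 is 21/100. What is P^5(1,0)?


Computing P^5 by matrix multiplication.
P = [[0.6200, 0.3800], [0.2100, 0.7900]]
After raising P to the power 5:
P^5(1,0) = 0.3518

0.3518


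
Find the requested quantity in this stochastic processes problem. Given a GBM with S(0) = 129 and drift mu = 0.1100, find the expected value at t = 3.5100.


E[S(t)] = S(0) * exp(mu * t)
= 129 * exp(0.1100 * 3.5100)
= 129 * 1.4712
= 189.7889

189.7889


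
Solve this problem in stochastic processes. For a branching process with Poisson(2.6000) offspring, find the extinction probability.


Since mu = 2.6000 > 1, extinction prob q < 1.
Solve s = exp(mu*(s-1)) iteratively.
q = 0.0951

0.0951


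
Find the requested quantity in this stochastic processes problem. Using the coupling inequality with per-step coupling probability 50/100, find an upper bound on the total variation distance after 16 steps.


TV distance bound <= (1-delta)^n
= (1 - 0.5000)^16
= 0.5000^16
= 1.5259e-05

1.5259e-05


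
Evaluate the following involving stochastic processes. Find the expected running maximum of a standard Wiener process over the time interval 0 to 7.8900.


E(max B(s)) = sqrt(2t/pi)
= sqrt(2*7.8900/pi)
= sqrt(5.0229)
= 2.2412

2.2412


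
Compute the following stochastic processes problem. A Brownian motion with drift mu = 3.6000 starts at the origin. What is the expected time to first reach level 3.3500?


Expected first passage time = a/mu
= 3.3500/3.6000
= 0.9306

0.9306


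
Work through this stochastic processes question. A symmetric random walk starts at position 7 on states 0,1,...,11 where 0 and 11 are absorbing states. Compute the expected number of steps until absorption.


For symmetric RW on 0,...,N with absorbing barriers, E(i) = i*(N-i)
E(7) = 7 * 4 = 28

28


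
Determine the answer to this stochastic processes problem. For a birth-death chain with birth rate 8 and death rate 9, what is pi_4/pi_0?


For birth-death process, pi_n/pi_0 = (lambda/mu)^n
= (8/9)^4
= 0.6243

0.6243


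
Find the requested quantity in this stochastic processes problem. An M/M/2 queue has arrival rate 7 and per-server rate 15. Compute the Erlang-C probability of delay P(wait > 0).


a = lambda/mu = 0.4667
rho = a/c = 0.2333
Erlang-C formula applied:
C(c,a) = 0.0883

0.0883


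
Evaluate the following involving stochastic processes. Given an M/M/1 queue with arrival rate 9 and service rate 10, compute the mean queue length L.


rho = 9/10 = 0.9000
L = rho/(1-rho)
= 0.9000/0.1000
= 9.0000

9.0000


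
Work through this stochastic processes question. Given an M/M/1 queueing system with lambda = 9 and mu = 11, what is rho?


rho = lambda/mu
= 9/11
= 0.8182

0.8182


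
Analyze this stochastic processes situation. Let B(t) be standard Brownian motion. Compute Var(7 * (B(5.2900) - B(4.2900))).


Var(alpha*(B(t)-B(s))) = alpha^2 * (t-s)
= 7^2 * (5.2900 - 4.2900)
= 49 * 1.0000
= 49.0000

49.0000


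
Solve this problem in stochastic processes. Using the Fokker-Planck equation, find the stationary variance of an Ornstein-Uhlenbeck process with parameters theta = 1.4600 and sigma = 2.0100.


Stationary variance = sigma^2 / (2*theta)
= 2.0100^2 / (2*1.4600)
= 4.0401 / 2.9200
= 1.3836

1.3836


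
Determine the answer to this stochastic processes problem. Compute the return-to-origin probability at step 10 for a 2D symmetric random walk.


P = C(10,5)^2 / 4^10
= 252^2 / 1048576
= 63504 / 1048576
= 0.0606

0.0606


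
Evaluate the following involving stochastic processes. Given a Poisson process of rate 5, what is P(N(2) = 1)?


P(N(t)=k) = (lambda*t)^k * exp(-lambda*t) / k!
lambda*t = 10
= 10^1 * exp(-10) / 1!
= 10 * 4.5400e-05 / 1
= 4.5400e-04

4.5400e-04


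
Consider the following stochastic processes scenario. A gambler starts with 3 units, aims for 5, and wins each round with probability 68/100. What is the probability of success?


Gambler's ruin formula:
r = q/p = 0.3200/0.6800 = 0.4706
P(win) = (1 - r^i)/(1 - r^N)
= (1 - 0.4706^3)/(1 - 0.4706^5)
= 0.9169

0.9169


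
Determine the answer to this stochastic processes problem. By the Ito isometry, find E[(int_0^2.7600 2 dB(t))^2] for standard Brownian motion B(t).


By Ito isometry: E[(int f dB)^2] = int f^2 dt
= 2^2 * 2.7600
= 4 * 2.7600 = 11.0400

11.0400


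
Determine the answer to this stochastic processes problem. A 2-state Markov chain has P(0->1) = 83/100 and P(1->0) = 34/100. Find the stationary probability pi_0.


Stationary distribution: pi_0 = p10/(p01+p10), pi_1 = p01/(p01+p10)
p01 = 0.8300, p10 = 0.3400
pi_0 = 0.2906

0.2906


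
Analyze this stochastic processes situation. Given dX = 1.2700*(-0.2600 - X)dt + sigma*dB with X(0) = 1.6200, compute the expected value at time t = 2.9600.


E[X(t)] = mu + (X(0) - mu)*exp(-theta*t)
= -0.2600 + (1.6200 - -0.2600)*exp(-1.2700*2.9600)
= -0.2600 + 1.8800 * 0.0233
= -0.2162

-0.2162


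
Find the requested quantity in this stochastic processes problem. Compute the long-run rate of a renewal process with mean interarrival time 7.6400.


Long-run renewal rate = 1/E(X)
= 1/7.6400
= 0.1309

0.1309


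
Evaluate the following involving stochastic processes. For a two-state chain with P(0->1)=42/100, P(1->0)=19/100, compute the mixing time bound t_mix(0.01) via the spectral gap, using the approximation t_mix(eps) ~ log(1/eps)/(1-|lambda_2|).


lambda_2 = |1 - p01 - p10| = |1 - 0.4200 - 0.1900| = 0.3900
t_mix ~ log(1/eps)/(1 - |lambda_2|)
= log(100)/(1 - 0.3900) = 4.6052/0.6100
= 7.5495

7.5495


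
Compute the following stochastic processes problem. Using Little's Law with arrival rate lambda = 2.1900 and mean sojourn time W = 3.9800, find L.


Little's Law: L = lambda * W
= 2.1900 * 3.9800
= 8.7162

8.7162


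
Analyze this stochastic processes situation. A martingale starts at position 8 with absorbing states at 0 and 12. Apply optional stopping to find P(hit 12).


By optional stopping theorem: E(M at tau) = M(0) = 8
P(hit 12)*12 + P(hit 0)*0 = 8
P(hit 12) = (8 - 0)/(12 - 0) = 2/3 = 0.6667

0.6667


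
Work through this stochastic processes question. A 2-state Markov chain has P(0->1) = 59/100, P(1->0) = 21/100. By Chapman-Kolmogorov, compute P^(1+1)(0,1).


P^2 = P^1 * P^1
Computing via matrix multiplication of the transition matrix.
Entry (0,1) of P^2 = 0.7080

0.7080


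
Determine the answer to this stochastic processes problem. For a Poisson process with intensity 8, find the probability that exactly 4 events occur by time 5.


P(N(t)=k) = (lambda*t)^k * exp(-lambda*t) / k!
lambda*t = 40
= 40^4 * exp(-40) / 4!
= 2560000 * 4.2484e-18 / 24
= 4.5316e-13

4.5316e-13


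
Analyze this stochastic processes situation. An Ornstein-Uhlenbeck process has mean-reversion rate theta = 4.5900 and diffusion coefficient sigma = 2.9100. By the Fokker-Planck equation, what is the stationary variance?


Stationary variance = sigma^2 / (2*theta)
= 2.9100^2 / (2*4.5900)
= 8.4681 / 9.1800
= 0.9225

0.9225


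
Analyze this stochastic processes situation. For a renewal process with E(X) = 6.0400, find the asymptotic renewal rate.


Long-run renewal rate = 1/E(X)
= 1/6.0400
= 0.1656

0.1656


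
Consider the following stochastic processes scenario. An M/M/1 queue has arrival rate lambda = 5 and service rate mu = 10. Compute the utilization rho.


rho = lambda/mu
= 5/10
= 0.5000

0.5000


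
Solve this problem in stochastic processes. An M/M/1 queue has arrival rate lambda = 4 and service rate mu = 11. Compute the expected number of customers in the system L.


rho = 4/11 = 0.3636
L = rho/(1-rho)
= 0.3636/0.6364
= 0.5714

0.5714


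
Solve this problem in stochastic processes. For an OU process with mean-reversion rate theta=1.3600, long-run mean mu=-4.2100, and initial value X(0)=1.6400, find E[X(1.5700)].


E[X(t)] = mu + (X(0) - mu)*exp(-theta*t)
= -4.2100 + (1.6400 - -4.2100)*exp(-1.3600*1.5700)
= -4.2100 + 5.8500 * 0.1182
= -3.5184

-3.5184


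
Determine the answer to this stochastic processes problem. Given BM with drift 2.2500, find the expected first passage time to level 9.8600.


Expected first passage time = a/mu
= 9.8600/2.2500
= 4.3822

4.3822


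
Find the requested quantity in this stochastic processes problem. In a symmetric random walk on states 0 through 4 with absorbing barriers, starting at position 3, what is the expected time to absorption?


For symmetric RW on 0,...,N with absorbing barriers, E(i) = i*(N-i)
E(3) = 3 * 1 = 3

3


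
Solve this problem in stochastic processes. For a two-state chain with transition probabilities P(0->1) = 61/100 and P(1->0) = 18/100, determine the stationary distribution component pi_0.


Stationary distribution: pi_0 = p10/(p01+p10), pi_1 = p01/(p01+p10)
p01 = 0.6100, p10 = 0.1800
pi_0 = 0.2278

0.2278


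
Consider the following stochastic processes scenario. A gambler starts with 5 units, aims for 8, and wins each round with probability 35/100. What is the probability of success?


Gambler's ruin formula:
r = q/p = 0.6500/0.3500 = 1.8571
P(win) = (1 - r^i)/(1 - r^N)
= (1 - 1.8571^5)/(1 - 1.8571^8)
= 0.1501

0.1501


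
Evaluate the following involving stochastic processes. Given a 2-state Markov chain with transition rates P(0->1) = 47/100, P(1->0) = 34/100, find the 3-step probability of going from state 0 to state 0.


Computing P^3 by matrix multiplication.
P = [[0.5300, 0.4700], [0.3400, 0.6600]]
After raising P to the power 3:
P^3(0,0) = 0.4237

0.4237


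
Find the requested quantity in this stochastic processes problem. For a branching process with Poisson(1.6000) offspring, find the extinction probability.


Since mu = 1.6000 > 1, extinction prob q < 1.
Solve s = exp(mu*(s-1)) iteratively.
q = 0.3580

0.3580


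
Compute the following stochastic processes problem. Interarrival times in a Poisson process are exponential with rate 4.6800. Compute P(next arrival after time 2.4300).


P(X > t) = exp(-lambda * t)
= exp(-4.6800 * 2.4300)
= exp(-11.3724) = 1.1509e-05

1.1509e-05


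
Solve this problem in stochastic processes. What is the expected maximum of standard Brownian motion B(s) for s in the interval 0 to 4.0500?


E(max B(s)) = sqrt(2t/pi)
= sqrt(2*4.0500/pi)
= sqrt(2.5783)
= 1.6057

1.6057


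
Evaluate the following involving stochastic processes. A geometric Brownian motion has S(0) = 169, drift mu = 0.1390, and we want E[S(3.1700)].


E[S(t)] = S(0) * exp(mu * t)
= 169 * exp(0.1390 * 3.1700)
= 169 * 1.5537
= 262.5729

262.5729


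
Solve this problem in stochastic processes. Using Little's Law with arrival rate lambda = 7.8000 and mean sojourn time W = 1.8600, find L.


Little's Law: L = lambda * W
= 7.8000 * 1.8600
= 14.5080

14.5080


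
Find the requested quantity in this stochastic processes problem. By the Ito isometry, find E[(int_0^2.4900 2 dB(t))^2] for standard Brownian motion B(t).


By Ito isometry: E[(int f dB)^2] = int f^2 dt
= 2^2 * 2.4900
= 4 * 2.4900 = 9.9600

9.9600


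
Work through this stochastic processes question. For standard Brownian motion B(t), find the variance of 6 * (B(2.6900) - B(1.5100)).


Var(alpha*(B(t)-B(s))) = alpha^2 * (t-s)
= 6^2 * (2.6900 - 1.5100)
= 36 * 1.1800
= 42.4800

42.4800


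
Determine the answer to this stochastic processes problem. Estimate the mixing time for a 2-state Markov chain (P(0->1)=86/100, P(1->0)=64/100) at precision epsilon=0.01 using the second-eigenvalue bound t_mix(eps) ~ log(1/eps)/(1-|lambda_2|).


lambda_2 = |1 - p01 - p10| = |1 - 0.8600 - 0.6400| = 0.5000
t_mix ~ log(1/eps)/(1 - |lambda_2|)
= log(100)/(1 - 0.5000) = 4.6052/0.5000
= 9.2103

9.2103


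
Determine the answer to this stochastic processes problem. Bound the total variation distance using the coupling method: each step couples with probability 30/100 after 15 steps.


TV distance bound <= (1-delta)^n
= (1 - 0.3000)^15
= 0.7000^15
= 0.0047

0.0047


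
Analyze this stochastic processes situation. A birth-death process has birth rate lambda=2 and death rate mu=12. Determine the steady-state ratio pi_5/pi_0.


For birth-death process, pi_n/pi_0 = (lambda/mu)^n
= (2/12)^5
= 1.2860e-04

1.2860e-04


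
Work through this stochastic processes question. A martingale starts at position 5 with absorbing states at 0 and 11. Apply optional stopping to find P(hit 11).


By optional stopping theorem: E(M at tau) = M(0) = 5
P(hit 11)*11 + P(hit 0)*0 = 5
P(hit 11) = (5 - 0)/(11 - 0) = 5/11 = 0.4545

0.4545


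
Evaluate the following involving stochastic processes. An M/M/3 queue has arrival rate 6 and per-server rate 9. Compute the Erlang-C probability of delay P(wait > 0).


a = lambda/mu = 0.6667
rho = a/c = 0.2222
Erlang-C formula applied:
C(c,a) = 0.0325

0.0325


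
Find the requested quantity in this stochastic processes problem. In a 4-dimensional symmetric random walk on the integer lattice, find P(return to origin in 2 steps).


P(return in 2 steps) = P(reverse first step) = 1/(2d)
= 1/8
= 0.1250

0.1250


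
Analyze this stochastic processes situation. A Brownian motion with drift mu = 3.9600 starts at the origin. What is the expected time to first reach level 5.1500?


Expected first passage time = a/mu
= 5.1500/3.9600
= 1.3005

1.3005


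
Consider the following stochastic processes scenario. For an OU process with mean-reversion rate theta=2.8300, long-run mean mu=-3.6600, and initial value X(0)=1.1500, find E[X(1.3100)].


E[X(t)] = mu + (X(0) - mu)*exp(-theta*t)
= -3.6600 + (1.1500 - -3.6600)*exp(-2.8300*1.3100)
= -3.6600 + 4.8100 * 0.0245
= -3.5419

-3.5419


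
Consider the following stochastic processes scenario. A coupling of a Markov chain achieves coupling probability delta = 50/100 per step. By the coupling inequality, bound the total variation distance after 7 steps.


TV distance bound <= (1-delta)^n
= (1 - 0.5000)^7
= 0.5000^7
= 0.0078

0.0078


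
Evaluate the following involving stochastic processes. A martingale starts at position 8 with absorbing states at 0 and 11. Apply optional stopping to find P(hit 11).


By optional stopping theorem: E(M at tau) = M(0) = 8
P(hit 11)*11 + P(hit 0)*0 = 8
P(hit 11) = (8 - 0)/(11 - 0) = 8/11 = 0.7273

0.7273


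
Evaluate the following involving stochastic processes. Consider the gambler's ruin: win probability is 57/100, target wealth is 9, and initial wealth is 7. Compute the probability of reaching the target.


Gambler's ruin formula:
r = q/p = 0.4300/0.5700 = 0.7544
P(win) = (1 - r^i)/(1 - r^N)
= (1 - 0.7544^7)/(1 - 0.7544^9)
= 0.9349

0.9349


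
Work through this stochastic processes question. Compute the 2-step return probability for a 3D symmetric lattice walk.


P(return in 2 steps) = P(reverse first step) = 1/(2d)
= 1/6
= 0.1667

0.1667


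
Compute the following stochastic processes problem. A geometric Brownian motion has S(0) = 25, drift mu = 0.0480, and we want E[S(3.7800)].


E[S(t)] = S(0) * exp(mu * t)
= 25 * exp(0.0480 * 3.7800)
= 25 * 1.1989
= 29.9736

29.9736


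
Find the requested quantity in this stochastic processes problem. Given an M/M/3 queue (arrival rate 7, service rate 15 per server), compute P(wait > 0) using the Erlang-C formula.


a = lambda/mu = 0.4667
rho = a/c = 0.1556
Erlang-C formula applied:
C(c,a) = 0.0126

0.0126


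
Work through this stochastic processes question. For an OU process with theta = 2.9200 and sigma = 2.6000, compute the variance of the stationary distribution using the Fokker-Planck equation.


Stationary variance = sigma^2 / (2*theta)
= 2.6000^2 / (2*2.9200)
= 6.7600 / 5.8400
= 1.1575

1.1575


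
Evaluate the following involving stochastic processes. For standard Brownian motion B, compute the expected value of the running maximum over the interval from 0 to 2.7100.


E(max B(s)) = sqrt(2t/pi)
= sqrt(2*2.7100/pi)
= sqrt(1.7252)
= 1.3135

1.3135


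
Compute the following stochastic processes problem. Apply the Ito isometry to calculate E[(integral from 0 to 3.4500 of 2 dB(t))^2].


By Ito isometry: E[(int f dB)^2] = int f^2 dt
= 2^2 * 3.4500
= 4 * 3.4500 = 13.8000

13.8000


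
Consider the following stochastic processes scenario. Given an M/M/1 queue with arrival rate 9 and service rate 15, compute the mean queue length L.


rho = 9/15 = 0.6000
L = rho/(1-rho)
= 0.6000/0.4000
= 1.5000

1.5000


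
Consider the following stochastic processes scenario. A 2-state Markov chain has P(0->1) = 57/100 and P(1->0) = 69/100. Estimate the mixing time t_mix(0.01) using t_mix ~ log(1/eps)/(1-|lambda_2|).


lambda_2 = |1 - p01 - p10| = |1 - 0.5700 - 0.6900| = 0.2600
t_mix ~ log(1/eps)/(1 - |lambda_2|)
= log(100)/(1 - 0.2600) = 4.6052/0.7400
= 6.2232

6.2232


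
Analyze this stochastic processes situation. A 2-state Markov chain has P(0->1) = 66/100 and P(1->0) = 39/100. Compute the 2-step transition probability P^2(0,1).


Computing P^2 by matrix multiplication.
P = [[0.3400, 0.6600], [0.3900, 0.6100]]
After raising P to the power 2:
P^2(0,1) = 0.6270

0.6270


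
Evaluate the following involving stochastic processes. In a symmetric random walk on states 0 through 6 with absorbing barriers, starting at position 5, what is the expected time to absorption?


For symmetric RW on 0,...,N with absorbing barriers, E(i) = i*(N-i)
E(5) = 5 * 1 = 5

5


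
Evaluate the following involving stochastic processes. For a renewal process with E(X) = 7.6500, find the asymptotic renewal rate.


Long-run renewal rate = 1/E(X)
= 1/7.6500
= 0.1307

0.1307


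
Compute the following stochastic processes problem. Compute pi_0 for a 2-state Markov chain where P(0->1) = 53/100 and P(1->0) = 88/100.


Stationary distribution: pi_0 = p10/(p01+p10), pi_1 = p01/(p01+p10)
p01 = 0.5300, p10 = 0.8800
pi_0 = 0.6241

0.6241


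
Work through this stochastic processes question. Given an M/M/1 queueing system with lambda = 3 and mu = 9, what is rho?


rho = lambda/mu
= 3/9
= 0.3333

0.3333


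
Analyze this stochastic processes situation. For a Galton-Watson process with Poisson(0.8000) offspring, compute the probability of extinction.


Since mu = 0.8000 <= 1, extinction probability = 1.

1.0000


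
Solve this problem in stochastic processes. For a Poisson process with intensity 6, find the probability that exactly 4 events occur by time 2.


P(N(t)=k) = (lambda*t)^k * exp(-lambda*t) / k!
lambda*t = 12
= 12^4 * exp(-12) / 4!
= 20736 * 6.1442e-06 / 24
= 0.0053

0.0053


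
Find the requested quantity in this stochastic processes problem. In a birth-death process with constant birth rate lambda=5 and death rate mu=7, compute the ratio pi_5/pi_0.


For birth-death process, pi_n/pi_0 = (lambda/mu)^n
= (5/7)^5
= 0.1859

0.1859


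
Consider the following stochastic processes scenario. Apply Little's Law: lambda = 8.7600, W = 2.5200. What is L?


Little's Law: L = lambda * W
= 8.7600 * 2.5200
= 22.0752

22.0752


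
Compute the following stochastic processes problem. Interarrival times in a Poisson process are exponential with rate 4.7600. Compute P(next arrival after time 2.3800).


P(X > t) = exp(-lambda * t)
= exp(-4.7600 * 2.3800)
= exp(-11.3288) = 1.2022e-05

1.2022e-05


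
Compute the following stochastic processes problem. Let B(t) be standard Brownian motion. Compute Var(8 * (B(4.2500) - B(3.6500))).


Var(alpha*(B(t)-B(s))) = alpha^2 * (t-s)
= 8^2 * (4.2500 - 3.6500)
= 64 * 0.6000
= 38.4000

38.4000


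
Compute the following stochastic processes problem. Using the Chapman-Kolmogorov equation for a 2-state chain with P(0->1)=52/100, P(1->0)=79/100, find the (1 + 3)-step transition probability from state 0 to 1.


P^4 = P^1 * P^3
Computing via matrix multiplication of the transition matrix.
Entry (0,1) of P^4 = 0.3933

0.3933


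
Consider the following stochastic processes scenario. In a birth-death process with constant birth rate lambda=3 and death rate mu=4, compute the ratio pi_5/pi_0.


For birth-death process, pi_n/pi_0 = (lambda/mu)^n
= (3/4)^5
= 0.2373

0.2373
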